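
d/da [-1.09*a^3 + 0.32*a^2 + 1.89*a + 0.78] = -3.27*a^2 + 0.64*a + 1.89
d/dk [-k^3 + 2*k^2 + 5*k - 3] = -3*k^2 + 4*k + 5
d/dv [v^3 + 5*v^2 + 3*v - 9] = 3*v^2 + 10*v + 3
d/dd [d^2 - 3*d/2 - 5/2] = 2*d - 3/2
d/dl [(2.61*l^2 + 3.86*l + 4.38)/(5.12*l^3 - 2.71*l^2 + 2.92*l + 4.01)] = (-13.3632*l^4 - 39.5264*l^3 - 49.195*l^2 + 44.6718*l + 2.689)/(26.2144*l^6 - 27.7504*l^5 + 37.2449*l^4 + 25.236*l^3 - 13.2078*l^2 + 23.4184*l + 16.0801)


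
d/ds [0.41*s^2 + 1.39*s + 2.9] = 0.82*s + 1.39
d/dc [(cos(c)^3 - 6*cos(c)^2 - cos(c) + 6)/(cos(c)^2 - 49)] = (-cos(c)^4 + 146*cos(c)^2 - 576*cos(c) - 49)*sin(c)/((cos(c) - 7)^2*(cos(c) + 7)^2)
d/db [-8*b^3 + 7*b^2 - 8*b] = -24*b^2 + 14*b - 8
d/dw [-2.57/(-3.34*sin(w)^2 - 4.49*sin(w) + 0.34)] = -(17.1676*sin(w) + 11.5393)*cos(w)/(3.34*sin(w)^2 + 4.49*sin(w) - 0.34)^2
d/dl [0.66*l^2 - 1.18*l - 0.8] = 1.32*l - 1.18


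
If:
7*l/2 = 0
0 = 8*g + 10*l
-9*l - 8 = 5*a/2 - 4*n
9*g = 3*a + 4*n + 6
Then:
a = -28/11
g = 0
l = 0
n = 9/22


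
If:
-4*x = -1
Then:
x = 1/4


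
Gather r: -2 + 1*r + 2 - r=0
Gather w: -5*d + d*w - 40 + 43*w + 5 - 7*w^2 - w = -5*d - 7*w^2 + w*(d + 42) - 35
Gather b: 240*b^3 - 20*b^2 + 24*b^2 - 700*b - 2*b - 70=240*b^3 + 4*b^2 - 702*b - 70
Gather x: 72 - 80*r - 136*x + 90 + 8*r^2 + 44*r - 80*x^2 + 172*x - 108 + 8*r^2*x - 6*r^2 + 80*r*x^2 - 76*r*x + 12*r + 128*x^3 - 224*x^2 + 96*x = 2*r^2 - 24*r + 128*x^3 + x^2*(80*r - 304) + x*(8*r^2 - 76*r + 132) + 54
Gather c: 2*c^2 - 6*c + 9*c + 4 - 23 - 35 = 2*c^2 + 3*c - 54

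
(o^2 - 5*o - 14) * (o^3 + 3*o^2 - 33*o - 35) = o^5 - 2*o^4 - 62*o^3 + 88*o^2 + 637*o + 490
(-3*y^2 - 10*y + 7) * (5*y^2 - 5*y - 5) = -15*y^4 - 35*y^3 + 100*y^2 + 15*y - 35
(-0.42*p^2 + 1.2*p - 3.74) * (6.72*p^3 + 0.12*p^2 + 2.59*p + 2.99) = -2.8224*p^5 + 8.0136*p^4 - 26.0766*p^3 + 1.4034*p^2 - 6.0986*p - 11.1826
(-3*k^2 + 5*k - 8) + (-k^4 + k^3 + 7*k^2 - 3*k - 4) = -k^4 + k^3 + 4*k^2 + 2*k - 12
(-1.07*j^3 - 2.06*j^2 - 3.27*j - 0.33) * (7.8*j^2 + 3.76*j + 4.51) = -8.346*j^5 - 20.0912*j^4 - 38.0773*j^3 - 24.1598*j^2 - 15.9885*j - 1.4883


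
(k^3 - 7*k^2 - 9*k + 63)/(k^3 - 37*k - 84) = (k - 3)/(k + 4)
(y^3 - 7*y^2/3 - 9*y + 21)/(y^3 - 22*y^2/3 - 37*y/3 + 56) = (y - 3)/(y - 8)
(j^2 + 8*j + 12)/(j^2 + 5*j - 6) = (j + 2)/(j - 1)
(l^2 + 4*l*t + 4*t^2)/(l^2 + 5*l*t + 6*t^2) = (l + 2*t)/(l + 3*t)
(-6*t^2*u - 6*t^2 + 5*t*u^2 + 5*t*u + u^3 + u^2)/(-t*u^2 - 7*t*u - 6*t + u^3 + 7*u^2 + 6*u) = (6*t + u)/(u + 6)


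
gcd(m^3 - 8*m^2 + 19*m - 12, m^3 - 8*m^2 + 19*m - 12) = m^3 - 8*m^2 + 19*m - 12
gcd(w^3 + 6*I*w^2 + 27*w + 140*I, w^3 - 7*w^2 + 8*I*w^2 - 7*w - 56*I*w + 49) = w + 7*I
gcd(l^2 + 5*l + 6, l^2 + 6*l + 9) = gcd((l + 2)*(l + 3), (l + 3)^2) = l + 3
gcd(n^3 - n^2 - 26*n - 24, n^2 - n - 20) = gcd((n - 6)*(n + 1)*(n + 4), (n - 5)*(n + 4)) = n + 4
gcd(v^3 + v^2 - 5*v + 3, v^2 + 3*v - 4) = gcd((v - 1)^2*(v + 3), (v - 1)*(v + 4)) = v - 1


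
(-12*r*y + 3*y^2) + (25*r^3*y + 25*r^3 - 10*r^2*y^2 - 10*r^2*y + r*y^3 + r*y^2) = 25*r^3*y + 25*r^3 - 10*r^2*y^2 - 10*r^2*y + r*y^3 + r*y^2 - 12*r*y + 3*y^2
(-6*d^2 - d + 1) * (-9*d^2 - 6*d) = 54*d^4 + 45*d^3 - 3*d^2 - 6*d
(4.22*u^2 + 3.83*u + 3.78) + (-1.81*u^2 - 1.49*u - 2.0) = 2.41*u^2 + 2.34*u + 1.78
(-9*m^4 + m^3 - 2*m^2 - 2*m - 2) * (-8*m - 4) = 72*m^5 + 28*m^4 + 12*m^3 + 24*m^2 + 24*m + 8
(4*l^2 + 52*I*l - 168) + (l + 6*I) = 4*l^2 + l + 52*I*l - 168 + 6*I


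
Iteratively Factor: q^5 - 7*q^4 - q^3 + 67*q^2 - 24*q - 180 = (q + 2)*(q^4 - 9*q^3 + 17*q^2 + 33*q - 90) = (q - 3)*(q + 2)*(q^3 - 6*q^2 - q + 30) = (q - 5)*(q - 3)*(q + 2)*(q^2 - q - 6) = (q - 5)*(q - 3)*(q + 2)^2*(q - 3)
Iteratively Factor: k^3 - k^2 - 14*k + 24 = (k + 4)*(k^2 - 5*k + 6) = (k - 2)*(k + 4)*(k - 3)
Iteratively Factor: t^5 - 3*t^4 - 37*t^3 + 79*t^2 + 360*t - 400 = (t + 4)*(t^4 - 7*t^3 - 9*t^2 + 115*t - 100) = (t + 4)^2*(t^3 - 11*t^2 + 35*t - 25) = (t - 5)*(t + 4)^2*(t^2 - 6*t + 5) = (t - 5)^2*(t + 4)^2*(t - 1)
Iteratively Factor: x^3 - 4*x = (x)*(x^2 - 4) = x*(x - 2)*(x + 2)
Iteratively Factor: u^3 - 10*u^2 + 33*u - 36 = (u - 3)*(u^2 - 7*u + 12) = (u - 4)*(u - 3)*(u - 3)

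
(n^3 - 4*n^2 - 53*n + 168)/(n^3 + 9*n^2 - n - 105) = (n - 8)/(n + 5)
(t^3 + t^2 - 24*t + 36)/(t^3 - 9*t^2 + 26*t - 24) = (t + 6)/(t - 4)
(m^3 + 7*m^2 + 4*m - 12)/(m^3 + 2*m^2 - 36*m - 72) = (m - 1)/(m - 6)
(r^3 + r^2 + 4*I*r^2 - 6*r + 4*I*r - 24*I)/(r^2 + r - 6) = r + 4*I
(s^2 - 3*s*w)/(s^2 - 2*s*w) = (s - 3*w)/(s - 2*w)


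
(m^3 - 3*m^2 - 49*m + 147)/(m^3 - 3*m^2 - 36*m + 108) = (m^2 - 49)/(m^2 - 36)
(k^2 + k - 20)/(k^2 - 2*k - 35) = (k - 4)/(k - 7)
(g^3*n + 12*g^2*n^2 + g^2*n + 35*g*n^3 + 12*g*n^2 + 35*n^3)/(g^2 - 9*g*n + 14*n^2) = n*(g^3 + 12*g^2*n + g^2 + 35*g*n^2 + 12*g*n + 35*n^2)/(g^2 - 9*g*n + 14*n^2)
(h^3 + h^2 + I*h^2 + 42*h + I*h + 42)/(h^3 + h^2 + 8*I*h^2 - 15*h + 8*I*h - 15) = (h^2 + I*h + 42)/(h^2 + 8*I*h - 15)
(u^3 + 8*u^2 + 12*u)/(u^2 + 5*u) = (u^2 + 8*u + 12)/(u + 5)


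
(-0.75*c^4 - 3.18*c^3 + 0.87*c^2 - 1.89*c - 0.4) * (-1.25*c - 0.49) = 0.9375*c^5 + 4.3425*c^4 + 0.4707*c^3 + 1.9362*c^2 + 1.4261*c + 0.196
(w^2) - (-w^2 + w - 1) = 2*w^2 - w + 1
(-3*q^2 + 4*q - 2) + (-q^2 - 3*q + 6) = -4*q^2 + q + 4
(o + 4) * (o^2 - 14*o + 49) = o^3 - 10*o^2 - 7*o + 196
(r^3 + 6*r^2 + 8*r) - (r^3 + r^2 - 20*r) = 5*r^2 + 28*r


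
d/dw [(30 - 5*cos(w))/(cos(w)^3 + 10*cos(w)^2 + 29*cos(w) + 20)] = 5*(237*cos(w)/2 + 4*cos(2*w) - cos(3*w)/2 + 198)*sin(w)/(cos(w)^3 + 10*cos(w)^2 + 29*cos(w) + 20)^2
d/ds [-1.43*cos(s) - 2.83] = 1.43*sin(s)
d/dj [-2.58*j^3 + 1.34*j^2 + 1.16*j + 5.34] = -7.74*j^2 + 2.68*j + 1.16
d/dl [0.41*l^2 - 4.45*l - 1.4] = 0.82*l - 4.45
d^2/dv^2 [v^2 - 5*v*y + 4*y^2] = 2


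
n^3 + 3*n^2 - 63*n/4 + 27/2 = (n - 3/2)^2*(n + 6)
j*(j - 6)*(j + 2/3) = j^3 - 16*j^2/3 - 4*j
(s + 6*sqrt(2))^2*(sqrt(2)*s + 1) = sqrt(2)*s^3 + 25*s^2 + 84*sqrt(2)*s + 72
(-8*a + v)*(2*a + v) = -16*a^2 - 6*a*v + v^2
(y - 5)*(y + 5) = y^2 - 25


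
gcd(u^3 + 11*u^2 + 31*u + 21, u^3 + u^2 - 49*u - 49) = u^2 + 8*u + 7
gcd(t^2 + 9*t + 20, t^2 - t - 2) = 1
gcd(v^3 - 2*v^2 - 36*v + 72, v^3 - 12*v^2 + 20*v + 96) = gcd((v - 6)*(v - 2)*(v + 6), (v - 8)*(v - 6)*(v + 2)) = v - 6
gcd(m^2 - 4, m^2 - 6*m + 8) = m - 2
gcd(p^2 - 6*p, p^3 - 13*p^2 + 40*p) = p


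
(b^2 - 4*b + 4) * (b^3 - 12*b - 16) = b^5 - 4*b^4 - 8*b^3 + 32*b^2 + 16*b - 64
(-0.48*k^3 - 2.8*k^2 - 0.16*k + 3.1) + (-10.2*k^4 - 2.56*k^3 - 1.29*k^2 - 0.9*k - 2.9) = -10.2*k^4 - 3.04*k^3 - 4.09*k^2 - 1.06*k + 0.2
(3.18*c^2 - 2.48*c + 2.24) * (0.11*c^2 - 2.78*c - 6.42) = 0.3498*c^4 - 9.1132*c^3 - 13.2748*c^2 + 9.6944*c - 14.3808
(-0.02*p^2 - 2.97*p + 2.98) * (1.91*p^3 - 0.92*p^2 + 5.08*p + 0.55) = -0.0382*p^5 - 5.6543*p^4 + 8.3226*p^3 - 17.8402*p^2 + 13.5049*p + 1.639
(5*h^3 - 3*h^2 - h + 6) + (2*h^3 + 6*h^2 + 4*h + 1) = 7*h^3 + 3*h^2 + 3*h + 7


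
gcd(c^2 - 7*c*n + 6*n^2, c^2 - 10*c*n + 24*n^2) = c - 6*n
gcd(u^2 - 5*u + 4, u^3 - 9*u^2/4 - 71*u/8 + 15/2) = u - 4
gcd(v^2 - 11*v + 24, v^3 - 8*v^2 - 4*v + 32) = v - 8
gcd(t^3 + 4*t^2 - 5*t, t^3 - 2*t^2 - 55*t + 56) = t - 1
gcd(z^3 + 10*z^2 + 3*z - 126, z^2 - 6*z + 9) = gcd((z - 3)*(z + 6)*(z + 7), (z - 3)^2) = z - 3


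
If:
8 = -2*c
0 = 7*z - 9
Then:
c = -4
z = 9/7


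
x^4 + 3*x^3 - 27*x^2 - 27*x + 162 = (x - 3)^2*(x + 3)*(x + 6)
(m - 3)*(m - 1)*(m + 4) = m^3 - 13*m + 12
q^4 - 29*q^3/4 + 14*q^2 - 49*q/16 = q*(q - 7/2)^2*(q - 1/4)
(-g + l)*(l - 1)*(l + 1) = -g*l^2 + g + l^3 - l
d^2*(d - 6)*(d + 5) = d^4 - d^3 - 30*d^2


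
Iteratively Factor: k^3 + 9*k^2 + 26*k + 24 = (k + 4)*(k^2 + 5*k + 6) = (k + 3)*(k + 4)*(k + 2)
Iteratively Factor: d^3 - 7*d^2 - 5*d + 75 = (d + 3)*(d^2 - 10*d + 25) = (d - 5)*(d + 3)*(d - 5)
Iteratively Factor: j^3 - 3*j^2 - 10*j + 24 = (j + 3)*(j^2 - 6*j + 8) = (j - 4)*(j + 3)*(j - 2)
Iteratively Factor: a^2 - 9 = (a - 3)*(a + 3)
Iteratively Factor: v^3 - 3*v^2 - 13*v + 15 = (v - 5)*(v^2 + 2*v - 3) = (v - 5)*(v - 1)*(v + 3)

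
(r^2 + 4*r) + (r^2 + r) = 2*r^2 + 5*r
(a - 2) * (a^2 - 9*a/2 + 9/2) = a^3 - 13*a^2/2 + 27*a/2 - 9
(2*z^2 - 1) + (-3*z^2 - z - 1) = -z^2 - z - 2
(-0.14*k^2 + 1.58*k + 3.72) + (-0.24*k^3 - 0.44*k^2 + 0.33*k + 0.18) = -0.24*k^3 - 0.58*k^2 + 1.91*k + 3.9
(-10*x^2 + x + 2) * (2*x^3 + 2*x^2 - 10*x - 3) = -20*x^5 - 18*x^4 + 106*x^3 + 24*x^2 - 23*x - 6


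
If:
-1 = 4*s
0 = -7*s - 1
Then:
No Solution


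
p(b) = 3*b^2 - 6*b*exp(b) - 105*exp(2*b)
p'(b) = -6*b*exp(b) + 6*b - 210*exp(2*b) - 6*exp(b)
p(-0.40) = -45.09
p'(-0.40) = -99.17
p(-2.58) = 20.54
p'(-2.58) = -15.97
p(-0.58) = -29.96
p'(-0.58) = -70.72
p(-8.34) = 208.68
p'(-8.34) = -50.03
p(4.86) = -1751652.18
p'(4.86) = -3500428.72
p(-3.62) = 39.82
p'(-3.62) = -21.45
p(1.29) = -1408.82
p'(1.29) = -2813.57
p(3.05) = -47173.57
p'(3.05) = -94124.93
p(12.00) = -2781369541546.55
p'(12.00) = -5562728342068.86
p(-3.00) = 27.64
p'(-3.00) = -17.92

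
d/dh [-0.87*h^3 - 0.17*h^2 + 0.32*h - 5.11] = -2.61*h^2 - 0.34*h + 0.32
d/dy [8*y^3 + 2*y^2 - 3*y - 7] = 24*y^2 + 4*y - 3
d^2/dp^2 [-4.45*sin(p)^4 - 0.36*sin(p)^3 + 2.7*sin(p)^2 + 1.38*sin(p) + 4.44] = 71.2*sin(p)^4 + 3.24*sin(p)^3 - 64.2*sin(p)^2 - 3.54*sin(p) + 5.4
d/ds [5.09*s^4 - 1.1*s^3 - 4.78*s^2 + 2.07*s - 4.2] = 20.36*s^3 - 3.3*s^2 - 9.56*s + 2.07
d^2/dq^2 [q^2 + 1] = 2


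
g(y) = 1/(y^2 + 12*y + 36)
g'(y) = (-2*y - 12)/(y^2 + 12*y + 36)^2 = 2*(-y - 6)/(y^2 + 12*y + 36)^2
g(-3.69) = 0.19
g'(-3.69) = -0.16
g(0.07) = 0.03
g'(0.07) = -0.01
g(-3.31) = 0.14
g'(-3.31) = -0.10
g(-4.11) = 0.28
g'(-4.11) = -0.30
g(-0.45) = 0.03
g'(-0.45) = -0.01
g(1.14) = 0.02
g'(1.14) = -0.01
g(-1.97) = 0.06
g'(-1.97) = -0.03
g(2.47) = 0.01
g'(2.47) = -0.00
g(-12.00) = 0.03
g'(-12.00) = 0.01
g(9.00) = 0.00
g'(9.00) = 0.00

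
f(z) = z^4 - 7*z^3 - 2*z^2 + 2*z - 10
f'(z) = 4*z^3 - 21*z^2 - 4*z + 2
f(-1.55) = 13.93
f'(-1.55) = -57.15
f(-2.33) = 92.50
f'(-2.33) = -153.28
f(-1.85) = 35.49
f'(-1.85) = -87.80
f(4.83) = -291.51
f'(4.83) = -56.51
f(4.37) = -258.94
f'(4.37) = -82.70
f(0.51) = -10.36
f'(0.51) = -4.97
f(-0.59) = -10.32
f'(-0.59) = -3.77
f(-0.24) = -10.50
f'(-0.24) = 1.70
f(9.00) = 1304.00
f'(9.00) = 1181.00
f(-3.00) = 236.00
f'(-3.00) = -283.00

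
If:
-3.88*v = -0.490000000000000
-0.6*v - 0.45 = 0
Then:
No Solution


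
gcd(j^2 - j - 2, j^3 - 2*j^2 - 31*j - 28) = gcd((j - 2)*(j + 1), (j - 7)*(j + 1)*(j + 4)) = j + 1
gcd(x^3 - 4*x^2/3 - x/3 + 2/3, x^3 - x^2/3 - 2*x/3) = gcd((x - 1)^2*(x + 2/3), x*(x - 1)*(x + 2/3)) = x^2 - x/3 - 2/3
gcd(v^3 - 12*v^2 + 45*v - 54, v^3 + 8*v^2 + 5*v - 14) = 1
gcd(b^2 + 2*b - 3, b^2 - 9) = b + 3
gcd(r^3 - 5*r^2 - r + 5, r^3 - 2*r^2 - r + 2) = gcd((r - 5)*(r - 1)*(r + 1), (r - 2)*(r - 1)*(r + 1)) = r^2 - 1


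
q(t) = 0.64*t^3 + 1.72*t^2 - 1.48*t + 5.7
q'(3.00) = 26.12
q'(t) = 1.92*t^2 + 3.44*t - 1.48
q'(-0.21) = -2.12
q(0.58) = 5.55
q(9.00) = 598.26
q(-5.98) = -60.80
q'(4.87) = 60.81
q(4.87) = 113.21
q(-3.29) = 6.40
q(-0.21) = 6.08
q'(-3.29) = 7.98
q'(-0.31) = -2.36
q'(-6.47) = 56.64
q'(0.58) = 1.16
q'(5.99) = 88.02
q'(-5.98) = 46.61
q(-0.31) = 6.31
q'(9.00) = 185.00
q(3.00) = 34.02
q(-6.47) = -86.06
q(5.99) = 196.10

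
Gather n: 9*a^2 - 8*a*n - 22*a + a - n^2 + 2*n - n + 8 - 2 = 9*a^2 - 21*a - n^2 + n*(1 - 8*a) + 6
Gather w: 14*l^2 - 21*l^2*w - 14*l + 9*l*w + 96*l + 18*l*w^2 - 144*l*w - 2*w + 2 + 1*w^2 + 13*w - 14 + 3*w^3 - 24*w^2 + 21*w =14*l^2 + 82*l + 3*w^3 + w^2*(18*l - 23) + w*(-21*l^2 - 135*l + 32) - 12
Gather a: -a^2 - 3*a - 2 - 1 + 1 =-a^2 - 3*a - 2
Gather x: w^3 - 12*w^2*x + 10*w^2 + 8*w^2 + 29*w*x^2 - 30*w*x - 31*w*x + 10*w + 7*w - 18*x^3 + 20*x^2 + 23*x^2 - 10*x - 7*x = w^3 + 18*w^2 + 17*w - 18*x^3 + x^2*(29*w + 43) + x*(-12*w^2 - 61*w - 17)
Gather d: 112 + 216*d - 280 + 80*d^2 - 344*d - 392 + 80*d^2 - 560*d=160*d^2 - 688*d - 560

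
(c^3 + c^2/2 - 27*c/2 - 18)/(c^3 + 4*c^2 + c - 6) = (c^2 - 5*c/2 - 6)/(c^2 + c - 2)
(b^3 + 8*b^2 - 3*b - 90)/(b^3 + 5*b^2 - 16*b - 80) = (b^2 + 3*b - 18)/(b^2 - 16)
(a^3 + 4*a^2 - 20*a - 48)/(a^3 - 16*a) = (a^2 + 8*a + 12)/(a*(a + 4))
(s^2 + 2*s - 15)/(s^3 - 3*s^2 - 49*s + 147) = (s + 5)/(s^2 - 49)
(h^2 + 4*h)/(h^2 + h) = (h + 4)/(h + 1)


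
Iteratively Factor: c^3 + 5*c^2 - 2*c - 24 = (c + 4)*(c^2 + c - 6) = (c + 3)*(c + 4)*(c - 2)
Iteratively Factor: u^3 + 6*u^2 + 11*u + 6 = (u + 3)*(u^2 + 3*u + 2) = (u + 2)*(u + 3)*(u + 1)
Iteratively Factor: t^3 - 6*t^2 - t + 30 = (t - 3)*(t^2 - 3*t - 10) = (t - 5)*(t - 3)*(t + 2)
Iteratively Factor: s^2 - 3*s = (s)*(s - 3)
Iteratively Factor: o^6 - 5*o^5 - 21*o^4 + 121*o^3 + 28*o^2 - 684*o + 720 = (o + 3)*(o^5 - 8*o^4 + 3*o^3 + 112*o^2 - 308*o + 240) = (o - 5)*(o + 3)*(o^4 - 3*o^3 - 12*o^2 + 52*o - 48) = (o - 5)*(o + 3)*(o + 4)*(o^3 - 7*o^2 + 16*o - 12) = (o - 5)*(o - 3)*(o + 3)*(o + 4)*(o^2 - 4*o + 4) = (o - 5)*(o - 3)*(o - 2)*(o + 3)*(o + 4)*(o - 2)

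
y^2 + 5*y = y*(y + 5)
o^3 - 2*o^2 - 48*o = o*(o - 8)*(o + 6)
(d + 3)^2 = d^2 + 6*d + 9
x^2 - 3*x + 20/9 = (x - 5/3)*(x - 4/3)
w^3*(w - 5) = w^4 - 5*w^3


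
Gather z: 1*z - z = 0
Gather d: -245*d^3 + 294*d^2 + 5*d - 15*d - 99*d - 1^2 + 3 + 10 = -245*d^3 + 294*d^2 - 109*d + 12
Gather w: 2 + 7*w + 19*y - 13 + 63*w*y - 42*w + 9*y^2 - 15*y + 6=w*(63*y - 35) + 9*y^2 + 4*y - 5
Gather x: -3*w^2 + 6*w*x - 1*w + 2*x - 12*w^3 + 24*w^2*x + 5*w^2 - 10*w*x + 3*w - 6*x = -12*w^3 + 2*w^2 + 2*w + x*(24*w^2 - 4*w - 4)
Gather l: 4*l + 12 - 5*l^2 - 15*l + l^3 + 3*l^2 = l^3 - 2*l^2 - 11*l + 12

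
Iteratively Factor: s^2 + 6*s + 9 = (s + 3)*(s + 3)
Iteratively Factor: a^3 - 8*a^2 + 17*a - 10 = (a - 1)*(a^2 - 7*a + 10) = (a - 2)*(a - 1)*(a - 5)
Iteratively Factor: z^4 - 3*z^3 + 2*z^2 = (z)*(z^3 - 3*z^2 + 2*z) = z^2*(z^2 - 3*z + 2) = z^2*(z - 1)*(z - 2)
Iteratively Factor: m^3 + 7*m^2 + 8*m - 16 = (m + 4)*(m^2 + 3*m - 4) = (m - 1)*(m + 4)*(m + 4)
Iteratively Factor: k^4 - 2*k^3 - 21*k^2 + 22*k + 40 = (k + 4)*(k^3 - 6*k^2 + 3*k + 10) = (k + 1)*(k + 4)*(k^2 - 7*k + 10) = (k - 5)*(k + 1)*(k + 4)*(k - 2)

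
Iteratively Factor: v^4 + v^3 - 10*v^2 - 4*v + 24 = (v + 2)*(v^3 - v^2 - 8*v + 12) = (v - 2)*(v + 2)*(v^2 + v - 6) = (v - 2)*(v + 2)*(v + 3)*(v - 2)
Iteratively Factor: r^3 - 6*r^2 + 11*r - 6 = (r - 2)*(r^2 - 4*r + 3) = (r - 3)*(r - 2)*(r - 1)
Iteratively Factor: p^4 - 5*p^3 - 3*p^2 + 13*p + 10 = (p - 2)*(p^3 - 3*p^2 - 9*p - 5) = (p - 5)*(p - 2)*(p^2 + 2*p + 1) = (p - 5)*(p - 2)*(p + 1)*(p + 1)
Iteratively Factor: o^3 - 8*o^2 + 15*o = (o - 5)*(o^2 - 3*o) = (o - 5)*(o - 3)*(o)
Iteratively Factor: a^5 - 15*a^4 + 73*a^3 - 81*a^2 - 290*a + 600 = (a - 4)*(a^4 - 11*a^3 + 29*a^2 + 35*a - 150) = (a - 5)*(a - 4)*(a^3 - 6*a^2 - a + 30) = (a - 5)*(a - 4)*(a - 3)*(a^2 - 3*a - 10) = (a - 5)^2*(a - 4)*(a - 3)*(a + 2)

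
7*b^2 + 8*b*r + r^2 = (b + r)*(7*b + r)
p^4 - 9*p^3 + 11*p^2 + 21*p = p*(p - 7)*(p - 3)*(p + 1)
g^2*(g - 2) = g^3 - 2*g^2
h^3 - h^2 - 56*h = h*(h - 8)*(h + 7)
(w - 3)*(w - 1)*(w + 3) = w^3 - w^2 - 9*w + 9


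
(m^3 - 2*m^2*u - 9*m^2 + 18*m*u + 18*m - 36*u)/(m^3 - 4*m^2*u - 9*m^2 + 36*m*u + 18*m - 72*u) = (-m + 2*u)/(-m + 4*u)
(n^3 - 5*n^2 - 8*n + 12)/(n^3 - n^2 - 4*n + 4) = (n - 6)/(n - 2)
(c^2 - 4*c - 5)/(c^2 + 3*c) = (c^2 - 4*c - 5)/(c*(c + 3))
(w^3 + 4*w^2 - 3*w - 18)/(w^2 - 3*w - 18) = (w^2 + w - 6)/(w - 6)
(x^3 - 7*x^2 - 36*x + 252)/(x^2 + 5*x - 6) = (x^2 - 13*x + 42)/(x - 1)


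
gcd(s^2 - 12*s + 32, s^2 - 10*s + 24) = s - 4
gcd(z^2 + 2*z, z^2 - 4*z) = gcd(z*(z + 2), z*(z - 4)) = z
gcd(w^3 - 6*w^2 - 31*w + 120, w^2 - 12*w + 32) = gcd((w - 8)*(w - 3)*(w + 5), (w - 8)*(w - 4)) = w - 8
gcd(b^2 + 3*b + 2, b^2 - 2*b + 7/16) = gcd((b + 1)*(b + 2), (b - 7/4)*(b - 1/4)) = 1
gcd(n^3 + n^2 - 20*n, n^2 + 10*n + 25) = n + 5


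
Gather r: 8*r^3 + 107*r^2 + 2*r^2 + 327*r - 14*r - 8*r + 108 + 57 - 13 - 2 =8*r^3 + 109*r^2 + 305*r + 150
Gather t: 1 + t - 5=t - 4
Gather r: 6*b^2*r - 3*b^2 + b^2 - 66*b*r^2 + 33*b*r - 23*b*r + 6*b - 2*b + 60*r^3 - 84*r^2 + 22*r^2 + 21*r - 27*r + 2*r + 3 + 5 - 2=-2*b^2 + 4*b + 60*r^3 + r^2*(-66*b - 62) + r*(6*b^2 + 10*b - 4) + 6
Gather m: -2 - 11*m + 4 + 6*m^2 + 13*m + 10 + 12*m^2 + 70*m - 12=18*m^2 + 72*m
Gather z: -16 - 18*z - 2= -18*z - 18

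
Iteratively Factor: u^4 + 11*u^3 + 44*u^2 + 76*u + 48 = (u + 2)*(u^3 + 9*u^2 + 26*u + 24) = (u + 2)*(u + 3)*(u^2 + 6*u + 8) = (u + 2)^2*(u + 3)*(u + 4)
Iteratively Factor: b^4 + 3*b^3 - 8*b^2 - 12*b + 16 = (b + 2)*(b^3 + b^2 - 10*b + 8) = (b - 1)*(b + 2)*(b^2 + 2*b - 8) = (b - 1)*(b + 2)*(b + 4)*(b - 2)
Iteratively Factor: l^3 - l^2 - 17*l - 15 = (l - 5)*(l^2 + 4*l + 3) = (l - 5)*(l + 3)*(l + 1)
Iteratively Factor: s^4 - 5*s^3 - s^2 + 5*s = (s + 1)*(s^3 - 6*s^2 + 5*s) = (s - 1)*(s + 1)*(s^2 - 5*s) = (s - 5)*(s - 1)*(s + 1)*(s)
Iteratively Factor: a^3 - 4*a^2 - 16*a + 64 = (a - 4)*(a^2 - 16) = (a - 4)^2*(a + 4)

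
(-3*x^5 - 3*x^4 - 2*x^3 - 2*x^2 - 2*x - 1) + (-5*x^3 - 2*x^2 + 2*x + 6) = -3*x^5 - 3*x^4 - 7*x^3 - 4*x^2 + 5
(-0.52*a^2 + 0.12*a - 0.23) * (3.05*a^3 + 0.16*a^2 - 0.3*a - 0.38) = -1.586*a^5 + 0.2828*a^4 - 0.5263*a^3 + 0.1248*a^2 + 0.0234*a + 0.0874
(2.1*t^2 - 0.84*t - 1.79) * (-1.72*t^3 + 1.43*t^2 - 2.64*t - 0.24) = -3.612*t^5 + 4.4478*t^4 - 3.6664*t^3 - 0.8461*t^2 + 4.9272*t + 0.4296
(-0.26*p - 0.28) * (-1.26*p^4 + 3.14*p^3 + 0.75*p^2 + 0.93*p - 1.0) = 0.3276*p^5 - 0.4636*p^4 - 1.0742*p^3 - 0.4518*p^2 - 0.000400000000000011*p + 0.28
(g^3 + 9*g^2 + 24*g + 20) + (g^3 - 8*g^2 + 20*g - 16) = 2*g^3 + g^2 + 44*g + 4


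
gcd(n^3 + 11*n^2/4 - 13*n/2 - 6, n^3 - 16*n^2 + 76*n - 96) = n - 2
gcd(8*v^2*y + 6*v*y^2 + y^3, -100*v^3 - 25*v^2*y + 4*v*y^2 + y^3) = 4*v + y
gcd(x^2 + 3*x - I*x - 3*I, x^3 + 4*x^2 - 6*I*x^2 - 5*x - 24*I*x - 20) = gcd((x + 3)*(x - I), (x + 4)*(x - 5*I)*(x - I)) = x - I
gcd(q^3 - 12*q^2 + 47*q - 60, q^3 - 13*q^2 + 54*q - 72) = q^2 - 7*q + 12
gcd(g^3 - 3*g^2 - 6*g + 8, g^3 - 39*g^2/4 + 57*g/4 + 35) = g - 4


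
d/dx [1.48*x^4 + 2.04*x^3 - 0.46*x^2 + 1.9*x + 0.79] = 5.92*x^3 + 6.12*x^2 - 0.92*x + 1.9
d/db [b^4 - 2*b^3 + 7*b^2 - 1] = 2*b*(2*b^2 - 3*b + 7)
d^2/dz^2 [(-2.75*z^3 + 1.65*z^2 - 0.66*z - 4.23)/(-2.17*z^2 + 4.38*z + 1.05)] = (-2.8421709430404e-14*z^5 + 92.8965180000001*z^3 + 172.838232*z^2 - 214.012638*z + 171.867204)/(10.218313*z^6 - 61.874946*z^5 + 110.057409*z^4 - 24.148692*z^3 - 53.253585*z^2 - 14.48685*z - 1.157625)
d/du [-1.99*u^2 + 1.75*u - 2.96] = 1.75 - 3.98*u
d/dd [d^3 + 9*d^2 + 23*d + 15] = 3*d^2 + 18*d + 23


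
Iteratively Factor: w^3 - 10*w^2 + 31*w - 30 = (w - 2)*(w^2 - 8*w + 15) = (w - 3)*(w - 2)*(w - 5)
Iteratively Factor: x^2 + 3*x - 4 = (x - 1)*(x + 4)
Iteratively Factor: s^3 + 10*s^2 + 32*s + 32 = (s + 4)*(s^2 + 6*s + 8) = (s + 4)^2*(s + 2)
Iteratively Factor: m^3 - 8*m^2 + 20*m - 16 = (m - 2)*(m^2 - 6*m + 8) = (m - 2)^2*(m - 4)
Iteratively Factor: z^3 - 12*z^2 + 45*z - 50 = (z - 5)*(z^2 - 7*z + 10) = (z - 5)*(z - 2)*(z - 5)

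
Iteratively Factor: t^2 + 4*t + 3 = (t + 3)*(t + 1)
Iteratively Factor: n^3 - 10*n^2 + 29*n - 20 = (n - 5)*(n^2 - 5*n + 4) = (n - 5)*(n - 4)*(n - 1)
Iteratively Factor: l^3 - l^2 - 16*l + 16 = (l + 4)*(l^2 - 5*l + 4) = (l - 4)*(l + 4)*(l - 1)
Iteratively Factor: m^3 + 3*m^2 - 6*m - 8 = (m + 1)*(m^2 + 2*m - 8) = (m - 2)*(m + 1)*(m + 4)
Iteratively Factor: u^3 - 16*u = (u + 4)*(u^2 - 4*u) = u*(u + 4)*(u - 4)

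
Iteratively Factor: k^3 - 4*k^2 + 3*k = (k - 3)*(k^2 - k) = (k - 3)*(k - 1)*(k)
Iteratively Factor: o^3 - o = (o)*(o^2 - 1) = o*(o + 1)*(o - 1)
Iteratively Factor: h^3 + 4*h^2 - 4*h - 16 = (h + 2)*(h^2 + 2*h - 8) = (h - 2)*(h + 2)*(h + 4)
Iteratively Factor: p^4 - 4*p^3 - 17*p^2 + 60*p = (p - 5)*(p^3 + p^2 - 12*p) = p*(p - 5)*(p^2 + p - 12) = p*(p - 5)*(p - 3)*(p + 4)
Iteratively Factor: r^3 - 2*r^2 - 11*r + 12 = (r + 3)*(r^2 - 5*r + 4) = (r - 1)*(r + 3)*(r - 4)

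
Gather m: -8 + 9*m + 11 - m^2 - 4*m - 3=-m^2 + 5*m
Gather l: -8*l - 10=-8*l - 10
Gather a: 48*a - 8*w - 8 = 48*a - 8*w - 8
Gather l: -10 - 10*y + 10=-10*y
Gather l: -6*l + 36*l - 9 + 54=30*l + 45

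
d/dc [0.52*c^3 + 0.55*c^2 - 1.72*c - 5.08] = 1.56*c^2 + 1.1*c - 1.72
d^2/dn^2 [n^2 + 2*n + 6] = 2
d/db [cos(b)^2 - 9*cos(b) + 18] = (9 - 2*cos(b))*sin(b)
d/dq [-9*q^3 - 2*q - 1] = -27*q^2 - 2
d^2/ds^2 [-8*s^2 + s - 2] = -16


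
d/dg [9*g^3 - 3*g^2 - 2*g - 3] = 27*g^2 - 6*g - 2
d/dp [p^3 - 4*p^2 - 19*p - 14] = 3*p^2 - 8*p - 19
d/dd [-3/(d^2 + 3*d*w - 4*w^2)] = 3*(2*d + 3*w)/(d^2 + 3*d*w - 4*w^2)^2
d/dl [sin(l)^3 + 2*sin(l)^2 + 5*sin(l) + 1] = (3*sin(l)^2 + 4*sin(l) + 5)*cos(l)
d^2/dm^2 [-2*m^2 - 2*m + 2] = -4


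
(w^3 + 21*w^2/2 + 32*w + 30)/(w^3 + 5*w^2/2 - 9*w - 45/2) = (w^2 + 8*w + 12)/(w^2 - 9)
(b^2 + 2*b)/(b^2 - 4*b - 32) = b*(b + 2)/(b^2 - 4*b - 32)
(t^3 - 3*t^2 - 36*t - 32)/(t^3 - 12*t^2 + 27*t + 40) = (t + 4)/(t - 5)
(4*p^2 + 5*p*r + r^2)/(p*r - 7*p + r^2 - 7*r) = (4*p + r)/(r - 7)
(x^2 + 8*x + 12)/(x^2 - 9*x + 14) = (x^2 + 8*x + 12)/(x^2 - 9*x + 14)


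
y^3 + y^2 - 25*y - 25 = (y - 5)*(y + 1)*(y + 5)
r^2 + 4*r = r*(r + 4)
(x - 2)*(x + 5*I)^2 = x^3 - 2*x^2 + 10*I*x^2 - 25*x - 20*I*x + 50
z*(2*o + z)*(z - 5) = 2*o*z^2 - 10*o*z + z^3 - 5*z^2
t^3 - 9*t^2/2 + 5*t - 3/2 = (t - 3)*(t - 1)*(t - 1/2)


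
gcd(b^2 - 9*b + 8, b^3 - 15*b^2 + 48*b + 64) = b - 8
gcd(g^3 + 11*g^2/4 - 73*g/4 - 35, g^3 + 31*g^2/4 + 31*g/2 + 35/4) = g^2 + 27*g/4 + 35/4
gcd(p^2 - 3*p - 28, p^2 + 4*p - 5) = 1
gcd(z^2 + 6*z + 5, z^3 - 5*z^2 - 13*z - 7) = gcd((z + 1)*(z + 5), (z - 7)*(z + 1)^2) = z + 1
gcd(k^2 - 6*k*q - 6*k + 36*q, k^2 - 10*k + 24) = k - 6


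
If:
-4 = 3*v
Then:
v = -4/3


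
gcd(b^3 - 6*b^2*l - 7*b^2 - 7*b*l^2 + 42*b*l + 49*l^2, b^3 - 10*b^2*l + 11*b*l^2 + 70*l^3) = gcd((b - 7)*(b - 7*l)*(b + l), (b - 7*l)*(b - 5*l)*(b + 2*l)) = b - 7*l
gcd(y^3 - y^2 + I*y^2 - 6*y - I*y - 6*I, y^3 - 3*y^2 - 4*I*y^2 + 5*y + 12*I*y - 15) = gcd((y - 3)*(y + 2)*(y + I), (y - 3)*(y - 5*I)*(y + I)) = y^2 + y*(-3 + I) - 3*I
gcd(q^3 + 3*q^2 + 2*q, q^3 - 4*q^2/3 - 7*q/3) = q^2 + q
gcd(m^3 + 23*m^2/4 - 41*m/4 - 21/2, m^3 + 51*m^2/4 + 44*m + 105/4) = m^2 + 31*m/4 + 21/4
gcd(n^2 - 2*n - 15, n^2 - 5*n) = n - 5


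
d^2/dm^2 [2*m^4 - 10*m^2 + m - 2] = 24*m^2 - 20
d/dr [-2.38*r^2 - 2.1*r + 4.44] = -4.76*r - 2.1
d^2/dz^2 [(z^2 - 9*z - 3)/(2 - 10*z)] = 119/(125*z^3 - 75*z^2 + 15*z - 1)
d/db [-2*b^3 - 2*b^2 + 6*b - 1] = -6*b^2 - 4*b + 6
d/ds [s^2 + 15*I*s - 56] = 2*s + 15*I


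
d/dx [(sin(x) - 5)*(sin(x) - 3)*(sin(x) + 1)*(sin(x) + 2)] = (4*sin(x)^3 - 15*sin(x)^2 - 14*sin(x) + 29)*cos(x)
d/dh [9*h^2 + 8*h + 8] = 18*h + 8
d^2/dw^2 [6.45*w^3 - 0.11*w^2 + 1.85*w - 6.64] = 38.7*w - 0.22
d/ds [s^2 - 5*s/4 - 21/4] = 2*s - 5/4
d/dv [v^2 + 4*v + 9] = 2*v + 4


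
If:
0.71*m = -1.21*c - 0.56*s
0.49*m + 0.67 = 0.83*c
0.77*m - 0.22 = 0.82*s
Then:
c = 0.56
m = -0.42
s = -0.67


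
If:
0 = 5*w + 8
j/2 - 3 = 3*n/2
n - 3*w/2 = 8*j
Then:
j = 6/115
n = -228/115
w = -8/5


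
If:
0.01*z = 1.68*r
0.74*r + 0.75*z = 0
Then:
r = 0.00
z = 0.00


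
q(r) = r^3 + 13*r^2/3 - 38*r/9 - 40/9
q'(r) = 3*r^2 + 26*r/3 - 38/9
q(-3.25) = 20.72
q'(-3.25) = -0.70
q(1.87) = 9.35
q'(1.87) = 22.48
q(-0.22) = -3.32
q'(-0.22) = -5.98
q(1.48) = 2.04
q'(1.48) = 15.18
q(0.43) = -5.38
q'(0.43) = 0.06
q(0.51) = -5.34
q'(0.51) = 0.98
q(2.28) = 20.31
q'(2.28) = 31.13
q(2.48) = 26.99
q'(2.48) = 35.72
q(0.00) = -4.44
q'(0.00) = -4.22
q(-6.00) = -39.11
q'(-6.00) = 51.78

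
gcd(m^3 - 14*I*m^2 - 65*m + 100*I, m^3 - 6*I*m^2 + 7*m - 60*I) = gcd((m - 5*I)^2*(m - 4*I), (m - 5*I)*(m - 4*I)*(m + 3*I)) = m^2 - 9*I*m - 20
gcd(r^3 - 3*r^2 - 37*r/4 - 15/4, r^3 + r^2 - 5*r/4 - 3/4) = r^2 + 2*r + 3/4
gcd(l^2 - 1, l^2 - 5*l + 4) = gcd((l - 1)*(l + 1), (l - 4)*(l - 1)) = l - 1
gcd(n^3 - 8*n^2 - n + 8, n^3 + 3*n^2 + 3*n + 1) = n + 1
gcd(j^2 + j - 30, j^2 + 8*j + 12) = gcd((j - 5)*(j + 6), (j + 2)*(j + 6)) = j + 6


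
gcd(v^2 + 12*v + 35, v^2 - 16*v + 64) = 1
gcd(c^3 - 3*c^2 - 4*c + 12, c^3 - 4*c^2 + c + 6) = c^2 - 5*c + 6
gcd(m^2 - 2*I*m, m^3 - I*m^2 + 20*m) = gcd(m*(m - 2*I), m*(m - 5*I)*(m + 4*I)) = m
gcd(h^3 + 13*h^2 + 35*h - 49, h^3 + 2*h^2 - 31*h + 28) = h^2 + 6*h - 7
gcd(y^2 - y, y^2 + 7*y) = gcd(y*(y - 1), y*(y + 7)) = y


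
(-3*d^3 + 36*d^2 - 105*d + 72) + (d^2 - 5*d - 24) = -3*d^3 + 37*d^2 - 110*d + 48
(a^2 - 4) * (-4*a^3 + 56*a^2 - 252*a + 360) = -4*a^5 + 56*a^4 - 236*a^3 + 136*a^2 + 1008*a - 1440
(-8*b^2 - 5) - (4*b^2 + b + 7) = -12*b^2 - b - 12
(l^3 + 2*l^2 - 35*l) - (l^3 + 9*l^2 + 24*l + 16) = -7*l^2 - 59*l - 16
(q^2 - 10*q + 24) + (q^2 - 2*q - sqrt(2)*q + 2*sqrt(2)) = 2*q^2 - 12*q - sqrt(2)*q + 2*sqrt(2) + 24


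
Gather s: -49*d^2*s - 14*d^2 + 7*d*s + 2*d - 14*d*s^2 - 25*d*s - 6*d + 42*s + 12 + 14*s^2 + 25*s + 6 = -14*d^2 - 4*d + s^2*(14 - 14*d) + s*(-49*d^2 - 18*d + 67) + 18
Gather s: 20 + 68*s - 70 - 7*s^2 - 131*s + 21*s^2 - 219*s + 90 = 14*s^2 - 282*s + 40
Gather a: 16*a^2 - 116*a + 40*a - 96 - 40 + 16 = 16*a^2 - 76*a - 120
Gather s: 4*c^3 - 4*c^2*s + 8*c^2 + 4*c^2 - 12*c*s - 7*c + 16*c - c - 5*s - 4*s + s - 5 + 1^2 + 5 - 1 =4*c^3 + 12*c^2 + 8*c + s*(-4*c^2 - 12*c - 8)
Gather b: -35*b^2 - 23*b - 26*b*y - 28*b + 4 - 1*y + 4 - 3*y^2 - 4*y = -35*b^2 + b*(-26*y - 51) - 3*y^2 - 5*y + 8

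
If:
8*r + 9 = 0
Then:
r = -9/8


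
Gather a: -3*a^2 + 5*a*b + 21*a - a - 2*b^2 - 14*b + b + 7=-3*a^2 + a*(5*b + 20) - 2*b^2 - 13*b + 7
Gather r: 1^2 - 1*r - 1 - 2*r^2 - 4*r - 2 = -2*r^2 - 5*r - 2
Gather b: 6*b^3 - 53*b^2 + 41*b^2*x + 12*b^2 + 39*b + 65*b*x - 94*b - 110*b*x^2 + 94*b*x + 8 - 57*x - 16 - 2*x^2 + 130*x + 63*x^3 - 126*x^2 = 6*b^3 + b^2*(41*x - 41) + b*(-110*x^2 + 159*x - 55) + 63*x^3 - 128*x^2 + 73*x - 8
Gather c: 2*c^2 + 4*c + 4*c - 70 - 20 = 2*c^2 + 8*c - 90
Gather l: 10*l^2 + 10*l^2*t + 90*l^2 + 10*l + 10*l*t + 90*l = l^2*(10*t + 100) + l*(10*t + 100)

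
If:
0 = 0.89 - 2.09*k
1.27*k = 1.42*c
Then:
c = 0.38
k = 0.43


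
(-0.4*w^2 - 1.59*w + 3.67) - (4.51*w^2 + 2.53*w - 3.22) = -4.91*w^2 - 4.12*w + 6.89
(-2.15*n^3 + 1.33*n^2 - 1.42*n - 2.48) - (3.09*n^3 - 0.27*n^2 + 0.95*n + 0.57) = -5.24*n^3 + 1.6*n^2 - 2.37*n - 3.05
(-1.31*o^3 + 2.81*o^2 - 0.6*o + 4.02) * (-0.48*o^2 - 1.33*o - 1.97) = 0.6288*o^5 + 0.3935*o^4 - 0.8686*o^3 - 6.6673*o^2 - 4.1646*o - 7.9194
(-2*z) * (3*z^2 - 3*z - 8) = -6*z^3 + 6*z^2 + 16*z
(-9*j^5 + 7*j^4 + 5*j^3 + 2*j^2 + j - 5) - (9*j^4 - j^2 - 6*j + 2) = -9*j^5 - 2*j^4 + 5*j^3 + 3*j^2 + 7*j - 7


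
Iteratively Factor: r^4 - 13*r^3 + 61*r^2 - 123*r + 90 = (r - 3)*(r^3 - 10*r^2 + 31*r - 30) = (r - 5)*(r - 3)*(r^2 - 5*r + 6) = (r - 5)*(r - 3)*(r - 2)*(r - 3)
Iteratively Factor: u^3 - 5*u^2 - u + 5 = (u - 1)*(u^2 - 4*u - 5) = (u - 1)*(u + 1)*(u - 5)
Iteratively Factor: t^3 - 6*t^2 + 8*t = (t)*(t^2 - 6*t + 8) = t*(t - 2)*(t - 4)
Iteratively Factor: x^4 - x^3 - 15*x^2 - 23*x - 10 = (x + 1)*(x^3 - 2*x^2 - 13*x - 10) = (x - 5)*(x + 1)*(x^2 + 3*x + 2) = (x - 5)*(x + 1)^2*(x + 2)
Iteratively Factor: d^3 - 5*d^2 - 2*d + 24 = (d - 4)*(d^2 - d - 6) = (d - 4)*(d + 2)*(d - 3)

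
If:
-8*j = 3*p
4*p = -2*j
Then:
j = 0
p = 0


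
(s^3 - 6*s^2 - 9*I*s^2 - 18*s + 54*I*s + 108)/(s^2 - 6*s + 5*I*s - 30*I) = (s^2 - 9*I*s - 18)/(s + 5*I)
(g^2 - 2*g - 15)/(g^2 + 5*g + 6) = (g - 5)/(g + 2)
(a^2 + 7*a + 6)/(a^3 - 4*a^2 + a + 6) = (a + 6)/(a^2 - 5*a + 6)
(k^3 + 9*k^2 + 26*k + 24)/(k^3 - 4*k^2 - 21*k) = (k^2 + 6*k + 8)/(k*(k - 7))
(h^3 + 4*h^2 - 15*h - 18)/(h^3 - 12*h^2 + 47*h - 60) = (h^2 + 7*h + 6)/(h^2 - 9*h + 20)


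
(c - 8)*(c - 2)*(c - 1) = c^3 - 11*c^2 + 26*c - 16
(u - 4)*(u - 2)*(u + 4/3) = u^3 - 14*u^2/3 + 32/3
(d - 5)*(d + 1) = d^2 - 4*d - 5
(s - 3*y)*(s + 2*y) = s^2 - s*y - 6*y^2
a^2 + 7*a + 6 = (a + 1)*(a + 6)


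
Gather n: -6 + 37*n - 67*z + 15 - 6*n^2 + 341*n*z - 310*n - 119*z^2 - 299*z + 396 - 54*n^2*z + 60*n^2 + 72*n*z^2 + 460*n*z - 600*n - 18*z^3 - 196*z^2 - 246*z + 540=n^2*(54 - 54*z) + n*(72*z^2 + 801*z - 873) - 18*z^3 - 315*z^2 - 612*z + 945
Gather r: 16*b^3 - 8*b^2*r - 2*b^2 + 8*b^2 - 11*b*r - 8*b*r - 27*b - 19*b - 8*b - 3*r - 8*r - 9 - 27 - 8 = 16*b^3 + 6*b^2 - 54*b + r*(-8*b^2 - 19*b - 11) - 44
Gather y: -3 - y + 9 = 6 - y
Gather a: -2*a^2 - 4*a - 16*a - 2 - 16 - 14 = -2*a^2 - 20*a - 32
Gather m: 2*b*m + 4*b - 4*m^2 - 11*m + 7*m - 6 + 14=4*b - 4*m^2 + m*(2*b - 4) + 8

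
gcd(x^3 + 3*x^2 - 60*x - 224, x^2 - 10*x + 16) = x - 8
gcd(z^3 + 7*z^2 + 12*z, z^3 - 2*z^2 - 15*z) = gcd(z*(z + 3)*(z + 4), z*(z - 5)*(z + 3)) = z^2 + 3*z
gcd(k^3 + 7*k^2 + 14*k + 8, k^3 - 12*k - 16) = k + 2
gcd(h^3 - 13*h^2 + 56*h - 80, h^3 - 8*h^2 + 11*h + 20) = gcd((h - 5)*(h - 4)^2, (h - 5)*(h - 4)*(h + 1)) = h^2 - 9*h + 20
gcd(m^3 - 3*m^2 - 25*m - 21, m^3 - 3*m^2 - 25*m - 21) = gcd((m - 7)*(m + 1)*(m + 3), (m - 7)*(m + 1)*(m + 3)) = m^3 - 3*m^2 - 25*m - 21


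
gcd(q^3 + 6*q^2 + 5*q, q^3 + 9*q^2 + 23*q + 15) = q^2 + 6*q + 5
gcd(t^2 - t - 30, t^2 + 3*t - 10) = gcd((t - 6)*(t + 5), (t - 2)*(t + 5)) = t + 5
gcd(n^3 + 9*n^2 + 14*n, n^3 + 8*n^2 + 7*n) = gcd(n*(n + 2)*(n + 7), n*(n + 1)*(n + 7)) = n^2 + 7*n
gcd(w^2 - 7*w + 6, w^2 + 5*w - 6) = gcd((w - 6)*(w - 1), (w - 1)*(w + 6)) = w - 1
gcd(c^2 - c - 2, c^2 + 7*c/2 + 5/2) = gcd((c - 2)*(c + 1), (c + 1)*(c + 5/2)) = c + 1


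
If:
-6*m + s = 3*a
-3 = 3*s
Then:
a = -2*m - 1/3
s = -1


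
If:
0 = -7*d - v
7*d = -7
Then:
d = -1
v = 7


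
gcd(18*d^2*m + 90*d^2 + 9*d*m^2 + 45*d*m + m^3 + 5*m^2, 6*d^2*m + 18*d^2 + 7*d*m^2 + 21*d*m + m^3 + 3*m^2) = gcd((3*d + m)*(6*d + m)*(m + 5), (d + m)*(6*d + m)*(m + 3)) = 6*d + m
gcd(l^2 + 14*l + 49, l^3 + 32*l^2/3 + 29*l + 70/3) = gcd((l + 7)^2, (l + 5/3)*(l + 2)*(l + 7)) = l + 7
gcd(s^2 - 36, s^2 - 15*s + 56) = 1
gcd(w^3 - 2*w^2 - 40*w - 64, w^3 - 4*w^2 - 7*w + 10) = w + 2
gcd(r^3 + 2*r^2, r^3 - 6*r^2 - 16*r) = r^2 + 2*r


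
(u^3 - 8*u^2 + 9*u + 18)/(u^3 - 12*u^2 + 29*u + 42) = (u - 3)/(u - 7)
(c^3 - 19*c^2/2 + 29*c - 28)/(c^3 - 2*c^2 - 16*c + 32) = (c - 7/2)/(c + 4)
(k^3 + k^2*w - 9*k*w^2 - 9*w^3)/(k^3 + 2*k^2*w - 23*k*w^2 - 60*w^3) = (-k^2 + 2*k*w + 3*w^2)/(-k^2 + k*w + 20*w^2)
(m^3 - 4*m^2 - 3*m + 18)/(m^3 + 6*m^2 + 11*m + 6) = (m^2 - 6*m + 9)/(m^2 + 4*m + 3)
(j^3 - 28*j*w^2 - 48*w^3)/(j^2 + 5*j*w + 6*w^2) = (j^2 - 2*j*w - 24*w^2)/(j + 3*w)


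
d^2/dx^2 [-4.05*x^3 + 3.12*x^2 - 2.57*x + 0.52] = 6.24 - 24.3*x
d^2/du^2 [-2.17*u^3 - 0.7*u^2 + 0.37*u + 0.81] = -13.02*u - 1.4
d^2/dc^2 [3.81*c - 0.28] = 0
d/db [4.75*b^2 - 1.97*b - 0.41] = 9.5*b - 1.97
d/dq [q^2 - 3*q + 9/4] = 2*q - 3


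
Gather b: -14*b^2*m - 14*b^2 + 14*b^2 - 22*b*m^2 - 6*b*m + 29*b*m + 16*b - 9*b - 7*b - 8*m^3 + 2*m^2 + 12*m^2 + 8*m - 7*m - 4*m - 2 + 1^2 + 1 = -14*b^2*m + b*(-22*m^2 + 23*m) - 8*m^3 + 14*m^2 - 3*m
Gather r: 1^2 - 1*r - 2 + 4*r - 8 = 3*r - 9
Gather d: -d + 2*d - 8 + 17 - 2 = d + 7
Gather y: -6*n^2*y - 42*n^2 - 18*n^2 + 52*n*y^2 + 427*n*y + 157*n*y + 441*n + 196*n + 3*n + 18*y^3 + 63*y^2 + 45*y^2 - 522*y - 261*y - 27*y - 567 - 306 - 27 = -60*n^2 + 640*n + 18*y^3 + y^2*(52*n + 108) + y*(-6*n^2 + 584*n - 810) - 900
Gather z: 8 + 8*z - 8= 8*z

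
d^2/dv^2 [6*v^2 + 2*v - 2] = 12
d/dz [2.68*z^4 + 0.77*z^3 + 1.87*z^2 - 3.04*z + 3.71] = 10.72*z^3 + 2.31*z^2 + 3.74*z - 3.04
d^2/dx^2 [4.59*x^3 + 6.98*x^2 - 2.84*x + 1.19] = 27.54*x + 13.96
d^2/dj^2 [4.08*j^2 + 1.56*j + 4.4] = 8.16000000000000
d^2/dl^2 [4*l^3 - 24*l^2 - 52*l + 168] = 24*l - 48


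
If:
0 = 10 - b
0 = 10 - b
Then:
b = 10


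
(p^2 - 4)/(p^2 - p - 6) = (p - 2)/(p - 3)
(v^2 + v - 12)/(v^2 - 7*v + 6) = (v^2 + v - 12)/(v^2 - 7*v + 6)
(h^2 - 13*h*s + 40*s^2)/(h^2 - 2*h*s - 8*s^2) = (-h^2 + 13*h*s - 40*s^2)/(-h^2 + 2*h*s + 8*s^2)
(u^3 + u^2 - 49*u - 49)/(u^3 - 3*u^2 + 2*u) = (u^3 + u^2 - 49*u - 49)/(u*(u^2 - 3*u + 2))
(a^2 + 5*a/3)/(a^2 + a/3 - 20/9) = 3*a/(3*a - 4)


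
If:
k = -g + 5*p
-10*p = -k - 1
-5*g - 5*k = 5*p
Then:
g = 1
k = -1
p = 0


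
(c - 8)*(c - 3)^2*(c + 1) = c^4 - 13*c^3 + 43*c^2 - 15*c - 72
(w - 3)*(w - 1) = w^2 - 4*w + 3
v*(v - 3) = v^2 - 3*v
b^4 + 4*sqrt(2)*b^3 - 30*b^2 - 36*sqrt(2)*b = b*(b - 3*sqrt(2))*(b + sqrt(2))*(b + 6*sqrt(2))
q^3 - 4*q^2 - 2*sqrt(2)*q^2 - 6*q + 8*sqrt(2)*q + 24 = (q - 4)*(q - 3*sqrt(2))*(q + sqrt(2))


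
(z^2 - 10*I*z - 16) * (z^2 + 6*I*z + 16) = z^4 - 4*I*z^3 + 60*z^2 - 256*I*z - 256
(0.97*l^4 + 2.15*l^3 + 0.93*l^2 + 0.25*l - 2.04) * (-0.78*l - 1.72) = -0.7566*l^5 - 3.3454*l^4 - 4.4234*l^3 - 1.7946*l^2 + 1.1612*l + 3.5088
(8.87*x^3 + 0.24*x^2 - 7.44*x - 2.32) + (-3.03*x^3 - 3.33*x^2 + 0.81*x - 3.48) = 5.84*x^3 - 3.09*x^2 - 6.63*x - 5.8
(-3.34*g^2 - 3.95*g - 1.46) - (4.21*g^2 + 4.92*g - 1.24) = -7.55*g^2 - 8.87*g - 0.22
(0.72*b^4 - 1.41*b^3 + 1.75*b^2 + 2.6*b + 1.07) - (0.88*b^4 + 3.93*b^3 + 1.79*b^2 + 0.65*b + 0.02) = -0.16*b^4 - 5.34*b^3 - 0.04*b^2 + 1.95*b + 1.05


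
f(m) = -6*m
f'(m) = -6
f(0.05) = -0.30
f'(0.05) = -6.00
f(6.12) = -36.72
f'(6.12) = -6.00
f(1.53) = -9.18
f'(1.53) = -6.00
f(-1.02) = 6.12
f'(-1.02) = -6.00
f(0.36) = -2.16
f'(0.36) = -6.00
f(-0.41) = 2.46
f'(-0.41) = -6.00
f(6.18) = -37.08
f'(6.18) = -6.00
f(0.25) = -1.50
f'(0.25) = -6.00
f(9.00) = -54.00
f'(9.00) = -6.00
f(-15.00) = 90.00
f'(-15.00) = -6.00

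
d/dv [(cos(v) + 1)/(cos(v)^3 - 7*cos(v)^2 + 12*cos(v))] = 2*(cos(v)^3 - 2*cos(v)^2 - 7*cos(v) + 6)*sin(v)/((cos(v) - 4)^2*(cos(v) - 3)^2*cos(v)^2)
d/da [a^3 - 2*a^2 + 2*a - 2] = 3*a^2 - 4*a + 2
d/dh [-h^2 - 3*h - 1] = -2*h - 3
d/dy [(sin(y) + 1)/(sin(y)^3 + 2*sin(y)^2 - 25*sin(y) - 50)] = -(2*sin(y)^3 + 5*sin(y)^2 + 4*sin(y) + 25)*cos(y)/(sin(y)^3 + 2*sin(y)^2 - 25*sin(y) - 50)^2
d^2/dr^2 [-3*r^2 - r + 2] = -6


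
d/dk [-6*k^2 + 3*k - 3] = 3 - 12*k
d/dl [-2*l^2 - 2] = -4*l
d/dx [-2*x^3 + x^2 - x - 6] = -6*x^2 + 2*x - 1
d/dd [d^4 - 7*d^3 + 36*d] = 4*d^3 - 21*d^2 + 36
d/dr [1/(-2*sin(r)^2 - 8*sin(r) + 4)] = (sin(r) + 2)*cos(r)/(sin(r)^2 + 4*sin(r) - 2)^2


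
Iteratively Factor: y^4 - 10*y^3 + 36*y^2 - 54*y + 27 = (y - 3)*(y^3 - 7*y^2 + 15*y - 9) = (y - 3)^2*(y^2 - 4*y + 3) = (y - 3)^3*(y - 1)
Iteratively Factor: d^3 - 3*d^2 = (d)*(d^2 - 3*d) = d*(d - 3)*(d)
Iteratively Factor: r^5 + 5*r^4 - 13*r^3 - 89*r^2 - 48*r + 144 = (r + 3)*(r^4 + 2*r^3 - 19*r^2 - 32*r + 48) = (r - 4)*(r + 3)*(r^3 + 6*r^2 + 5*r - 12) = (r - 4)*(r + 3)^2*(r^2 + 3*r - 4) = (r - 4)*(r - 1)*(r + 3)^2*(r + 4)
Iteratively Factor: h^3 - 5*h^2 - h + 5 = (h - 5)*(h^2 - 1) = (h - 5)*(h + 1)*(h - 1)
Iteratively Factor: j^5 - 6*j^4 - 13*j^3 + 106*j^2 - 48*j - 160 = (j - 2)*(j^4 - 4*j^3 - 21*j^2 + 64*j + 80) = (j - 4)*(j - 2)*(j^3 - 21*j - 20) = (j - 4)*(j - 2)*(j + 1)*(j^2 - j - 20) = (j - 4)*(j - 2)*(j + 1)*(j + 4)*(j - 5)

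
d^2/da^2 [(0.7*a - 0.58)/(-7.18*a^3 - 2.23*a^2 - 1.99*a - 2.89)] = (-216.52008*a^5 + 291.556824*a^4 + 161.627212*a^3 + 241.330308*a^2 - 29.69976*a + 5.169404)/(370.146232*a^9 + 344.885556*a^8 + 414.884094*a^7 + 649.224991*a^6 + 392.626443*a^5 + 317.3655*a^4 + 264.734551*a^3 + 90.209616*a^2 + 49.862037*a + 24.137569)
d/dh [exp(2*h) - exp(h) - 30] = (2*exp(h) - 1)*exp(h)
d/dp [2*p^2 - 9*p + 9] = 4*p - 9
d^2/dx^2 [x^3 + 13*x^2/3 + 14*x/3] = 6*x + 26/3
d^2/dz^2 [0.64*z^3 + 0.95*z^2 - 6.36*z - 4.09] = 3.84*z + 1.9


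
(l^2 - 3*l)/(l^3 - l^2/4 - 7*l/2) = 4*(3 - l)/(-4*l^2 + l + 14)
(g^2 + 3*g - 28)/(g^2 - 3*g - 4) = (g + 7)/(g + 1)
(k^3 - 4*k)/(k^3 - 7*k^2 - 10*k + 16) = k*(k - 2)/(k^2 - 9*k + 8)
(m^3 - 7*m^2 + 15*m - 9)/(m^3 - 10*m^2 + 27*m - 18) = (m - 3)/(m - 6)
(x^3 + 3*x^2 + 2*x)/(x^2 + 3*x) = (x^2 + 3*x + 2)/(x + 3)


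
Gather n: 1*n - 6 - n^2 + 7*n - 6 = -n^2 + 8*n - 12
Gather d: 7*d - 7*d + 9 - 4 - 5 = 0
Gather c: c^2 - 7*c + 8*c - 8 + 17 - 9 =c^2 + c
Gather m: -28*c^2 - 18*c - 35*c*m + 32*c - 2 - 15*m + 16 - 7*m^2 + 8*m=-28*c^2 + 14*c - 7*m^2 + m*(-35*c - 7) + 14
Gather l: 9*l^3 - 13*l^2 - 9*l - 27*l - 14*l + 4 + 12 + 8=9*l^3 - 13*l^2 - 50*l + 24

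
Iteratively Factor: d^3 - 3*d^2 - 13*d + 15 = (d + 3)*(d^2 - 6*d + 5) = (d - 5)*(d + 3)*(d - 1)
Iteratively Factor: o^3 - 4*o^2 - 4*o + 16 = (o + 2)*(o^2 - 6*o + 8) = (o - 2)*(o + 2)*(o - 4)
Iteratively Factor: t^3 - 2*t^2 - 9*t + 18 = (t - 2)*(t^2 - 9) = (t - 2)*(t + 3)*(t - 3)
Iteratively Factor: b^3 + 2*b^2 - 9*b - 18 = (b + 2)*(b^2 - 9) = (b - 3)*(b + 2)*(b + 3)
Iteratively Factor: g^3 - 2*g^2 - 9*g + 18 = (g - 3)*(g^2 + g - 6) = (g - 3)*(g + 3)*(g - 2)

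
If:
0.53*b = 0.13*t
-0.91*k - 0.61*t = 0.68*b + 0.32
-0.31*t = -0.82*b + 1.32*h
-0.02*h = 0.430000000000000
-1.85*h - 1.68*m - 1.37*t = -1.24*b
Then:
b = 63.94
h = -21.50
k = -222.88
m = -141.71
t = 260.68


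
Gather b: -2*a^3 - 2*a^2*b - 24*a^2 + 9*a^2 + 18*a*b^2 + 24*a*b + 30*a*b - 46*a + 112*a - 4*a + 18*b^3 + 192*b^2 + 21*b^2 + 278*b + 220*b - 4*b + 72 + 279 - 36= -2*a^3 - 15*a^2 + 62*a + 18*b^3 + b^2*(18*a + 213) + b*(-2*a^2 + 54*a + 494) + 315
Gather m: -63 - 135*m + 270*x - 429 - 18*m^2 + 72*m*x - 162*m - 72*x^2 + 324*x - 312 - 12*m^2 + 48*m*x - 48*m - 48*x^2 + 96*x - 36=-30*m^2 + m*(120*x - 345) - 120*x^2 + 690*x - 840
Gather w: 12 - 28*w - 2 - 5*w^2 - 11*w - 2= -5*w^2 - 39*w + 8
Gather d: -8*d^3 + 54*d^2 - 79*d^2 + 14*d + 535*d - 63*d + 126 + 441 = -8*d^3 - 25*d^2 + 486*d + 567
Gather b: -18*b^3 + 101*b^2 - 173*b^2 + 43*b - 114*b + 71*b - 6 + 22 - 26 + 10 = -18*b^3 - 72*b^2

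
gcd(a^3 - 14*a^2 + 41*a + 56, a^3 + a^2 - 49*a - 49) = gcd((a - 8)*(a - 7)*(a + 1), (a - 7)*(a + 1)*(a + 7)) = a^2 - 6*a - 7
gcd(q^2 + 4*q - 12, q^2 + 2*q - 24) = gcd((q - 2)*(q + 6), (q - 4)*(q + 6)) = q + 6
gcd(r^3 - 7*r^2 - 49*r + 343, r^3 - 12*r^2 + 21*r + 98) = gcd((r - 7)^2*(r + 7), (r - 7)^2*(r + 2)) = r^2 - 14*r + 49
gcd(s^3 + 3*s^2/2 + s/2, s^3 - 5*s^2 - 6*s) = s^2 + s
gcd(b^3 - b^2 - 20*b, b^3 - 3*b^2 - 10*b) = b^2 - 5*b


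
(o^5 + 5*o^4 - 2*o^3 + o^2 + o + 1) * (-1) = -o^5 - 5*o^4 + 2*o^3 - o^2 - o - 1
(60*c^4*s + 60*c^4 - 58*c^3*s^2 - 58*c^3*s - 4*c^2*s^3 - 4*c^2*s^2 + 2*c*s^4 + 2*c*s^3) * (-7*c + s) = -420*c^5*s - 420*c^5 + 466*c^4*s^2 + 466*c^4*s - 30*c^3*s^3 - 30*c^3*s^2 - 18*c^2*s^4 - 18*c^2*s^3 + 2*c*s^5 + 2*c*s^4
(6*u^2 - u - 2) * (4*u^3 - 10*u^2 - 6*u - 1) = 24*u^5 - 64*u^4 - 34*u^3 + 20*u^2 + 13*u + 2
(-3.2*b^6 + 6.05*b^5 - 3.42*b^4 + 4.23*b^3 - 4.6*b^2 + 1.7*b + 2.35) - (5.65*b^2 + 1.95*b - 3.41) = -3.2*b^6 + 6.05*b^5 - 3.42*b^4 + 4.23*b^3 - 10.25*b^2 - 0.25*b + 5.76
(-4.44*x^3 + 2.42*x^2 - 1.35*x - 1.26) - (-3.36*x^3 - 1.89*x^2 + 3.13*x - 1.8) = -1.08*x^3 + 4.31*x^2 - 4.48*x + 0.54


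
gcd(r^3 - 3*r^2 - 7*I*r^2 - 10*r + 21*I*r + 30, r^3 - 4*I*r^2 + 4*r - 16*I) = r - 2*I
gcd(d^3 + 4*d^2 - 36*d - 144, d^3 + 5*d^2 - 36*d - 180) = d^2 - 36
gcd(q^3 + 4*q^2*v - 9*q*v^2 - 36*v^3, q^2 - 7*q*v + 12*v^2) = q - 3*v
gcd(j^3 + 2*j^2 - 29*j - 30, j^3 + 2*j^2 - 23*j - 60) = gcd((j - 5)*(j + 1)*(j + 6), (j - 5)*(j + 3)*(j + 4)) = j - 5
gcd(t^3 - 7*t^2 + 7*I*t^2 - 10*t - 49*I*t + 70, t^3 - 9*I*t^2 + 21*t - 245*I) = t + 5*I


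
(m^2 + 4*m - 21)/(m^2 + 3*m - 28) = (m - 3)/(m - 4)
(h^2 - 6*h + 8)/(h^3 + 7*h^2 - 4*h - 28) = (h - 4)/(h^2 + 9*h + 14)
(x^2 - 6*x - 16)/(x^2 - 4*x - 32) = (x + 2)/(x + 4)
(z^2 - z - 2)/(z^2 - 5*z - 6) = (z - 2)/(z - 6)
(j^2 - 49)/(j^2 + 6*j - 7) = (j - 7)/(j - 1)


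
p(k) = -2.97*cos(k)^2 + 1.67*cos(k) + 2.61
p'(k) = 5.94*sin(k)*cos(k) - 1.67*sin(k)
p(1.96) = 1.55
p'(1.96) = -3.63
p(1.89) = 1.79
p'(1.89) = -3.36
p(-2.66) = -1.20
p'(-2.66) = 3.21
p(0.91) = 2.52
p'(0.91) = 1.56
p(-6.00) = 1.48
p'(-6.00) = 1.13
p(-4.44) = 1.95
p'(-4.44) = -3.15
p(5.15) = 2.78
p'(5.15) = -0.77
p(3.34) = -1.88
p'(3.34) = 1.48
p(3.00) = -1.95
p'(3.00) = -1.07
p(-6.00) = 1.48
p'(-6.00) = 1.13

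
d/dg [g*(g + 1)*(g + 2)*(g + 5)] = 4*g^3 + 24*g^2 + 34*g + 10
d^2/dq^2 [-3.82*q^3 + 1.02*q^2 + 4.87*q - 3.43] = 2.04 - 22.92*q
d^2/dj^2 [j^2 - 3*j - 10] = 2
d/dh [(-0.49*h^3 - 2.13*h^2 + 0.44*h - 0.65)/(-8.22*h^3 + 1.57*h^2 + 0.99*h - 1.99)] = (-18.2779*h^4 + 6.2634*h^3 - 15.9032*h^2 + 10.5184*h - 0.2321)/(67.5684*h^6 - 25.8108*h^5 - 13.8107*h^4 + 35.8242*h^3 - 5.2685*h^2 - 3.9402*h + 3.9601)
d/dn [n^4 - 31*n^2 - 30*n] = 4*n^3 - 62*n - 30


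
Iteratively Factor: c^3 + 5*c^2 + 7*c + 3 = (c + 3)*(c^2 + 2*c + 1) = (c + 1)*(c + 3)*(c + 1)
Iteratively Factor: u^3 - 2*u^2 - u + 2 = (u + 1)*(u^2 - 3*u + 2) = (u - 1)*(u + 1)*(u - 2)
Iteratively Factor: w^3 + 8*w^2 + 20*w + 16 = (w + 4)*(w^2 + 4*w + 4) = (w + 2)*(w + 4)*(w + 2)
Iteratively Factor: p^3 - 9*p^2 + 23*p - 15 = (p - 3)*(p^2 - 6*p + 5) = (p - 5)*(p - 3)*(p - 1)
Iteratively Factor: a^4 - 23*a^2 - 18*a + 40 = (a + 4)*(a^3 - 4*a^2 - 7*a + 10) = (a - 5)*(a + 4)*(a^2 + a - 2) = (a - 5)*(a - 1)*(a + 4)*(a + 2)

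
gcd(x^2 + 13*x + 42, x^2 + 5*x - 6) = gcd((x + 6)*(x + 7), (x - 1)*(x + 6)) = x + 6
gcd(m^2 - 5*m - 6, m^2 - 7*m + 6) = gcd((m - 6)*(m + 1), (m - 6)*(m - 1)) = m - 6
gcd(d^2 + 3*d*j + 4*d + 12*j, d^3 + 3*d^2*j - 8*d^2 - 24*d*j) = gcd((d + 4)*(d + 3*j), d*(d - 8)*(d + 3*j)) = d + 3*j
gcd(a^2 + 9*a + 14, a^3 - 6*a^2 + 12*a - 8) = 1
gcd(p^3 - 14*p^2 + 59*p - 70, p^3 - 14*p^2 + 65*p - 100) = p - 5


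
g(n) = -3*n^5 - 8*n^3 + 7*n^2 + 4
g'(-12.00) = -314664.00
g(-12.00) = 761332.00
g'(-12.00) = -314664.00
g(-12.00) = 761332.00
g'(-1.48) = -145.26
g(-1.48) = 66.57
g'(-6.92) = -35642.76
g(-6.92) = 50595.10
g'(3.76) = -3284.74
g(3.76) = -2576.85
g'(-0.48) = -13.05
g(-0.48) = 6.57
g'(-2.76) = -1091.88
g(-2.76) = 705.99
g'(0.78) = -9.23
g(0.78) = 3.60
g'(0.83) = -12.03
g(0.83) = 3.07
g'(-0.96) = -48.30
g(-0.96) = 19.98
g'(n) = -15*n^4 - 24*n^2 + 14*n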